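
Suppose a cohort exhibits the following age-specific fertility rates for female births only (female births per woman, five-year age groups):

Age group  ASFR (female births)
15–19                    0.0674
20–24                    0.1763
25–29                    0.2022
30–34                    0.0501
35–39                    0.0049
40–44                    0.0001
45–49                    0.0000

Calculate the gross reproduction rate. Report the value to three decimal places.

2.505

Sum of female ASFRs = 0.0674 + 0.1763 + 0.2022 + 0.0501 + 0.0049 + 0.0001 + 0.0000 = 0.5010
GRR = 5 × 0.5010 = 2.505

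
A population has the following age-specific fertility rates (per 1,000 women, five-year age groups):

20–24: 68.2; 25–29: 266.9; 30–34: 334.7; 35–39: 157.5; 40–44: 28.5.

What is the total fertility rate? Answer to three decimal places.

Sum of ASFRs = 68.2 + 266.9 + 334.7 + 157.5 + 28.5 = 855.8
TFR = 5 × 855.8 / 1000 = 4.279

4.279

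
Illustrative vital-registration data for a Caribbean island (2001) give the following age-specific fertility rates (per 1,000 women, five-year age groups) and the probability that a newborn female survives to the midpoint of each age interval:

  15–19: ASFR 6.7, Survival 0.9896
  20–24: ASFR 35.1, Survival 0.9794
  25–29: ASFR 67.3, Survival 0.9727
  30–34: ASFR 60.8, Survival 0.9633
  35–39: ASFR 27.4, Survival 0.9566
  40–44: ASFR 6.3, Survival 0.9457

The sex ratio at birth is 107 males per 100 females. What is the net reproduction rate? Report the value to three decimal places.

Proportion female at birth = 100 / (100 + 107) = 0.48309.
Each age group contributes 5 × ASFR × survival:
  15–19: 5 × 6.7/1000 × 0.9896 = 0.03315
  20–24: 5 × 35.1/1000 × 0.9794 = 0.17188
  25–29: 5 × 67.3/1000 × 0.9727 = 0.32731
  30–34: 5 × 60.8/1000 × 0.9633 = 0.29284
  35–39: 5 × 27.4/1000 × 0.9566 = 0.13105
  40–44: 5 × 6.3/1000 × 0.9457 = 0.02979
Sum = 0.98602
NRR = 0.48309 × 0.98602 = 0.47634
NRR < 1, so the cohort does not fully replace itself.

0.476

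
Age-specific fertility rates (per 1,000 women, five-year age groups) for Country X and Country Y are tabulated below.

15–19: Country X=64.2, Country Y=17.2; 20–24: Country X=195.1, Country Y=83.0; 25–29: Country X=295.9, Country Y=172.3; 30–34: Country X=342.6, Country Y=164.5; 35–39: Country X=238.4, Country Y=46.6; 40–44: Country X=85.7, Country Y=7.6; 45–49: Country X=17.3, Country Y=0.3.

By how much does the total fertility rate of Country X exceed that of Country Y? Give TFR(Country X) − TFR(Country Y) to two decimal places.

3.74

Country X:
  Sum of ASFRs = 64.2 + 195.1 + 295.9 + 342.6 + 238.4 + 85.7 + 17.3 = 1239.2
  TFR = 5 × 1239.2 / 1000 = 6.196
Country Y:
  Sum of ASFRs = 17.2 + 83.0 + 172.3 + 164.5 + 46.6 + 7.6 + 0.3 = 491.5
  TFR = 5 × 491.5 / 1000 = 2.4575
Difference = 6.196 − 2.4575 = 3.7385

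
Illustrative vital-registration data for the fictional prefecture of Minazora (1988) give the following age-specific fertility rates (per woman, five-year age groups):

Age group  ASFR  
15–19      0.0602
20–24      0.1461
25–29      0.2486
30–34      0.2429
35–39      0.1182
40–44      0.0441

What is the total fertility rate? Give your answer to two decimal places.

Sum of ASFRs = 0.0602 + 0.1461 + 0.2486 + 0.2429 + 0.1182 + 0.0441 = 0.8601
TFR = 5 × 0.8601 = 4.3005

4.30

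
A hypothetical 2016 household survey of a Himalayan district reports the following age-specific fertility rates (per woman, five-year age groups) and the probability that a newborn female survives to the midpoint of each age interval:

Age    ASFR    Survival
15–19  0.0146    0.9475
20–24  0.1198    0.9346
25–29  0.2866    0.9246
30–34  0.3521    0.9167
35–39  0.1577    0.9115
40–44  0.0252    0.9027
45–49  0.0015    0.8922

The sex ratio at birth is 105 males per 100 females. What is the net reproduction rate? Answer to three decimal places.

Proportion female at birth = 100 / (100 + 105) = 0.48780.
Per-age-group product (5 × ASFR × survival probability):
  15–19: 5 × 0.0146 × 0.9475 = 0.06917
  20–24: 5 × 0.1198 × 0.9346 = 0.55983
  25–29: 5 × 0.2866 × 0.9246 = 1.32495
  30–34: 5 × 0.3521 × 0.9167 = 1.61385
  35–39: 5 × 0.1577 × 0.9115 = 0.71872
  40–44: 5 × 0.0252 × 0.9027 = 0.11374
  45–49: 5 × 0.0015 × 0.8922 = 0.00669
Sum = 4.40695
NRR = 0.48780 × 4.40695 = 2.14971
With NRR above 1 the population is above replacement fertility.

2.150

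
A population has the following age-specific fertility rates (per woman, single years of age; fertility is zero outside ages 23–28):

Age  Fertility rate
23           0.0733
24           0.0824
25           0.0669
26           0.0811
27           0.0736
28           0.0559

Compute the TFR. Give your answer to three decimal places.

Sum of ASFRs = 0.0733 + 0.0824 + 0.0669 + 0.0811 + 0.0736 + 0.0559 = 0.4332
TFR = 0.4332

0.433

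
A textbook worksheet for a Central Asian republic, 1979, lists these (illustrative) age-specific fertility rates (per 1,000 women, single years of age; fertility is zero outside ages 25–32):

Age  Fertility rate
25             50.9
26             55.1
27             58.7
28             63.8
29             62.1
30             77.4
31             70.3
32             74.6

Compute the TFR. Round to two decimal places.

0.51

Sum of ASFRs = 50.9 + 55.1 + 58.7 + 63.8 + 62.1 + 77.4 + 70.3 + 74.6 = 512.9
TFR = 512.9 / 1000 = 0.5129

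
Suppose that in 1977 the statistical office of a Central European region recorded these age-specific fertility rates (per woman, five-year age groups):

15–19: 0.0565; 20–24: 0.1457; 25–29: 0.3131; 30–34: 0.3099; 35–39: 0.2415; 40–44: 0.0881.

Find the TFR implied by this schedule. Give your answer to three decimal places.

5.774

Sum of ASFRs = 0.0565 + 0.1457 + 0.3131 + 0.3099 + 0.2415 + 0.0881 = 1.1548
TFR = 5 × 1.1548 = 5.774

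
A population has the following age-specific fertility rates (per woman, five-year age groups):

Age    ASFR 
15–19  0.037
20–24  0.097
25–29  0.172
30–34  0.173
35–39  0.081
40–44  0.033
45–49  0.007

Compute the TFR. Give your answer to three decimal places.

Sum of ASFRs = 0.037 + 0.097 + 0.172 + 0.173 + 0.081 + 0.033 + 0.007 = 0.600
TFR = 5 × 0.600 = 3

3.000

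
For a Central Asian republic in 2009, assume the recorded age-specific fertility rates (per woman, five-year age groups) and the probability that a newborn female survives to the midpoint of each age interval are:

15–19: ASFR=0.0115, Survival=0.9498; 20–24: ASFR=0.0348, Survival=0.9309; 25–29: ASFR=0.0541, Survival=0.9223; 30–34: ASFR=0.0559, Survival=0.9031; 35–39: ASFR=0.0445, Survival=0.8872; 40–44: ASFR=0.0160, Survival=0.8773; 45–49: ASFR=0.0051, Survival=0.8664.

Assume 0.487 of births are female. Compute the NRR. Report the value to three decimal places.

0.491

Proportion female at birth = 0.487.
Survival-weighted fertility by age (5·fₓ·Sₓ):
  15–19: 5 × 0.0115 × 0.9498 = 0.05461
  20–24: 5 × 0.0348 × 0.9309 = 0.16198
  25–29: 5 × 0.0541 × 0.9223 = 0.24948
  30–34: 5 × 0.0559 × 0.9031 = 0.25242
  35–39: 5 × 0.0445 × 0.8872 = 0.19740
  40–44: 5 × 0.0160 × 0.8773 = 0.07018
  45–49: 5 × 0.0051 × 0.8664 = 0.02209
Sum = 1.00816
NRR = 0.487 × 1.00816 = 0.49097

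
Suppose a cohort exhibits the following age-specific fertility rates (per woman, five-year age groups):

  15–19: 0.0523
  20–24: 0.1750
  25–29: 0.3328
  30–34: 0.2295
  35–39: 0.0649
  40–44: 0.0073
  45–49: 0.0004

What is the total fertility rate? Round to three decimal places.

Sum of ASFRs = 0.0523 + 0.1750 + 0.3328 + 0.2295 + 0.0649 + 0.0073 + 0.0004 = 0.8622
TFR = 5 × 0.8622 = 4.311

4.311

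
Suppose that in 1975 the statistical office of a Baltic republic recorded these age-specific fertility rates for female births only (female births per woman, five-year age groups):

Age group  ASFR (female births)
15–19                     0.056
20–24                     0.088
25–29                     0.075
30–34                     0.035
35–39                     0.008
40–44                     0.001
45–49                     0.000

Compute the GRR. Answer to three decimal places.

Sum of female ASFRs = 0.056 + 0.088 + 0.075 + 0.035 + 0.008 + 0.001 + 0.000 = 0.263
GRR = 5 × 0.263 = 1.315

1.315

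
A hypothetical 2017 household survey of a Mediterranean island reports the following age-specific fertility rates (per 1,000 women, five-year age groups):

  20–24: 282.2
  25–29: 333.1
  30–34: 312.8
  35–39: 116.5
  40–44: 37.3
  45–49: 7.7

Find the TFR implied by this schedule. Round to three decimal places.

Sum of ASFRs = 282.2 + 333.1 + 312.8 + 116.5 + 37.3 + 7.7 = 1089.6
TFR = 5 × 1089.6 / 1000 = 5.448

5.448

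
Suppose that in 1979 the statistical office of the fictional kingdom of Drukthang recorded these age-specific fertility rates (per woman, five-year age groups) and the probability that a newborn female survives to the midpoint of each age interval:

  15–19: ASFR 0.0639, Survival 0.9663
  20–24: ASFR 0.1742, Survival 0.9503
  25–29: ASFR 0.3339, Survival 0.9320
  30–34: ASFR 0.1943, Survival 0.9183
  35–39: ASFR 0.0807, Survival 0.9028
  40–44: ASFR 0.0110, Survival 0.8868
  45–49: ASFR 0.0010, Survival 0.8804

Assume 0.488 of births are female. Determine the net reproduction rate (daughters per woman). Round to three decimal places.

Proportion female at birth = 0.488.
Survival-weighted fertility by age (5·fₓ·Sₓ):
  15–19: 5 × 0.0639 × 0.9663 = 0.30873
  20–24: 5 × 0.1742 × 0.9503 = 0.82771
  25–29: 5 × 0.3339 × 0.9320 = 1.55597
  30–34: 5 × 0.1943 × 0.9183 = 0.89213
  35–39: 5 × 0.0807 × 0.9028 = 0.36428
  40–44: 5 × 0.0110 × 0.8868 = 0.04877
  45–49: 5 × 0.0010 × 0.8804 = 0.00440
Sum = 4.00199
NRR = 0.488 × 4.00199 = 1.95297

1.953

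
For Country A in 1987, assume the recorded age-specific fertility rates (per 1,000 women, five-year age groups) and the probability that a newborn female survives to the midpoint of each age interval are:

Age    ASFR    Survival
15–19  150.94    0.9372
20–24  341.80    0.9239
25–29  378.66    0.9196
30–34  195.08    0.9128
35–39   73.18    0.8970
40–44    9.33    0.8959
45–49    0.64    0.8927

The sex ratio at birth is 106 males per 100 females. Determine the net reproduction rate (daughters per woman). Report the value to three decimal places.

2.568

Proportion female at birth = 100 / (100 + 106) = 0.48544.
Each age group contributes 5 × ASFR × survival:
  15–19: 5 × 150.94/1000 × 0.9372 = 0.70730
  20–24: 5 × 341.80/1000 × 0.9239 = 1.57895
  25–29: 5 × 378.66/1000 × 0.9196 = 1.74108
  30–34: 5 × 195.08/1000 × 0.9128 = 0.89035
  35–39: 5 × 73.18/1000 × 0.8970 = 0.32821
  40–44: 5 × 9.33/1000 × 0.8959 = 0.04179
  45–49: 5 × 0.64/1000 × 0.8927 = 0.00286
Sum = 5.29054
NRR = 0.48544 × 5.29054 = 2.56824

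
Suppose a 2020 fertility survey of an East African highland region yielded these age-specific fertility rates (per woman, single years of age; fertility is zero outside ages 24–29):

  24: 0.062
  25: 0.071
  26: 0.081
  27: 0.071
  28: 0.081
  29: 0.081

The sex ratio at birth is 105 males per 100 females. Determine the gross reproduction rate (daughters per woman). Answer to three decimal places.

0.218

Proportion female at birth = 100 / (100 + 105) = 0.48780.
Sum of ASFRs = 0.062 + 0.071 + 0.081 + 0.071 + 0.081 + 0.081 = 0.447
TFR = 0.447
GRR = 0.48780 × 0.447 = 0.21805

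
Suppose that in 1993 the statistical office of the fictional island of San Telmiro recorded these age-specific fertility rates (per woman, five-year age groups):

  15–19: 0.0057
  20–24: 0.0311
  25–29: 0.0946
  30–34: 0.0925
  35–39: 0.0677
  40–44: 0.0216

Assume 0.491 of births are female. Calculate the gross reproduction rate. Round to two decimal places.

0.77

Proportion female at birth = 0.491.
Sum of ASFRs = 0.0057 + 0.0311 + 0.0946 + 0.0925 + 0.0677 + 0.0216 = 0.3132
TFR = 5 × 0.3132 = 1.566
GRR = 0.491 × 1.566 = 0.76891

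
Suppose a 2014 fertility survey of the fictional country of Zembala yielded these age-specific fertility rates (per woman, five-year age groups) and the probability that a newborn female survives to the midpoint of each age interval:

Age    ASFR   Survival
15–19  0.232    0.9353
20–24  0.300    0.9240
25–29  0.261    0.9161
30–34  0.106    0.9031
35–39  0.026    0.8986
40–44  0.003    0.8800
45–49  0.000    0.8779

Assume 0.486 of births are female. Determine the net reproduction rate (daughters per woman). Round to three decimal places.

2.078

Proportion female at birth = 0.486.
Survival-weighted fertility by age (5·fₓ·Sₓ):
  15–19: 5 × 0.232 × 0.9353 = 1.08495
  20–24: 5 × 0.300 × 0.9240 = 1.38600
  25–29: 5 × 0.261 × 0.9161 = 1.19551
  30–34: 5 × 0.106 × 0.9031 = 0.47864
  35–39: 5 × 0.026 × 0.8986 = 0.11682
  40–44: 5 × 0.003 × 0.8800 = 0.01320
  45–49: 5 × 0.000 × 0.8779 = 0.00000
Sum = 4.27512
NRR = 0.486 × 4.27512 = 2.07771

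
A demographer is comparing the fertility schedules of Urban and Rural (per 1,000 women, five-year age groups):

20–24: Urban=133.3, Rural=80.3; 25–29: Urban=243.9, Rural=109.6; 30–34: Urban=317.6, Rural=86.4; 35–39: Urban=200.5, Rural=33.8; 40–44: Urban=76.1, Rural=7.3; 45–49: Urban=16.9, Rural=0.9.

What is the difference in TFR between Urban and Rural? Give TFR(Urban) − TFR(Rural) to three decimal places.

3.350

Urban:
  Sum of ASFRs = 133.3 + 243.9 + 317.6 + 200.5 + 76.1 + 16.9 = 988.3
  TFR = 5 × 988.3 / 1000 = 4.9415
Rural:
  Sum of ASFRs = 80.3 + 109.6 + 86.4 + 33.8 + 7.3 + 0.9 = 318.3
  TFR = 5 × 318.3 / 1000 = 1.5915
Difference = 4.9415 − 1.5915 = 3.35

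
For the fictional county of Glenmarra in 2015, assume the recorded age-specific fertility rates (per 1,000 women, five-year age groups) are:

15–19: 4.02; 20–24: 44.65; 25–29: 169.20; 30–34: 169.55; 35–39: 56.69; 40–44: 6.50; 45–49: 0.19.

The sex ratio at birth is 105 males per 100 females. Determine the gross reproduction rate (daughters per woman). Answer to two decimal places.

1.10

Proportion female at birth = 100 / (100 + 105) = 0.48780.
Sum of ASFRs = 4.02 + 44.65 + 169.20 + 169.55 + 56.69 + 6.50 + 0.19 = 450.80
TFR = 5 × 450.80 / 1000 = 2.254
GRR = 0.48780 × 2.254 = 1.09950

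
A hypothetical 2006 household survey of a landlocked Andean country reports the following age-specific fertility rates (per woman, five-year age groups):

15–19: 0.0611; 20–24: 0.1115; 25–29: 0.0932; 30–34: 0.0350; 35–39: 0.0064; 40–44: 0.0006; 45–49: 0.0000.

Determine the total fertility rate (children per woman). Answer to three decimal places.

1.539

Sum of ASFRs = 0.0611 + 0.1115 + 0.0932 + 0.0350 + 0.0064 + 0.0006 + 0.0000 = 0.3078
TFR = 5 × 0.3078 = 1.539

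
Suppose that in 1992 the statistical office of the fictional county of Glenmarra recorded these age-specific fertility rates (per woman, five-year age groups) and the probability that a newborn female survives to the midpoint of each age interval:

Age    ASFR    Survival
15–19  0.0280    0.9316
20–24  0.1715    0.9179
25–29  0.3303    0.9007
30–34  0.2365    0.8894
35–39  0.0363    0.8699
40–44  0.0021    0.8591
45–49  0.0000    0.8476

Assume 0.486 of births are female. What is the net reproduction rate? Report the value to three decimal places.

Proportion female at birth = 0.486.
Each age group contributes 5 × ASFR × survival:
  15–19: 5 × 0.0280 × 0.9316 = 0.13042
  20–24: 5 × 0.1715 × 0.9179 = 0.78710
  25–29: 5 × 0.3303 × 0.9007 = 1.48751
  30–34: 5 × 0.2365 × 0.8894 = 1.05172
  35–39: 5 × 0.0363 × 0.8699 = 0.15789
  40–44: 5 × 0.0021 × 0.8591 = 0.00902
  45–49: 5 × 0.0000 × 0.8476 = 0.00000
Sum = 3.62366
NRR = 0.486 × 3.62366 = 1.76110
With NRR above 1 the population is above replacement fertility.

1.761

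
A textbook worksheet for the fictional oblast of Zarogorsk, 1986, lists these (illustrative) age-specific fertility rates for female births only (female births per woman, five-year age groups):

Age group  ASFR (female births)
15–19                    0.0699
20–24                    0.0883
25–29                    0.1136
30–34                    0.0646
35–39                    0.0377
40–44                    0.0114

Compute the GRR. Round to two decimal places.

Sum of female ASFRs = 0.0699 + 0.0883 + 0.1136 + 0.0646 + 0.0377 + 0.0114 = 0.3855
GRR = 5 × 0.3855 = 1.9275

1.93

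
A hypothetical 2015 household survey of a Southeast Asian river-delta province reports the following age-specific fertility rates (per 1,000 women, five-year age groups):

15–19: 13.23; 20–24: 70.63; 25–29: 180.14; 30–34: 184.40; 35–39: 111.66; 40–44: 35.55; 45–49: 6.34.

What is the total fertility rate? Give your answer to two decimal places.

3.01

Sum of ASFRs = 13.23 + 70.63 + 180.14 + 184.40 + 111.66 + 35.55 + 6.34 = 601.95
TFR = 5 × 601.95 / 1000 = 3.00975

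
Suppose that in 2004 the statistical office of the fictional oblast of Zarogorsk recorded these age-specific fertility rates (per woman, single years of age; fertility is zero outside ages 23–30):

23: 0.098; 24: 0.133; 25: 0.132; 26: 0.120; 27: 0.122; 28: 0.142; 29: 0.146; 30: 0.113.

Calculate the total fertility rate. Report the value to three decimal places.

1.006

Sum of ASFRs = 0.098 + 0.133 + 0.132 + 0.120 + 0.122 + 0.142 + 0.146 + 0.113 = 1.006
TFR = 1.006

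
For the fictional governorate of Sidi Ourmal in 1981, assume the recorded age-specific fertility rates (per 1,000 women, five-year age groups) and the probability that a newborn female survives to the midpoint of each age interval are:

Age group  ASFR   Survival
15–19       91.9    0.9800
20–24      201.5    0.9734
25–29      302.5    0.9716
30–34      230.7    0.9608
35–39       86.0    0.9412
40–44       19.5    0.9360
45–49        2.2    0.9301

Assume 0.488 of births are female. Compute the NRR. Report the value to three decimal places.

2.203

Proportion female at birth = 0.488.
Per-age-group product (5 × ASFR × survival probability):
  15–19: 5 × 91.9/1000 × 0.9800 = 0.45031
  20–24: 5 × 201.5/1000 × 0.9734 = 0.98070
  25–29: 5 × 302.5/1000 × 0.9716 = 1.46955
  30–34: 5 × 230.7/1000 × 0.9608 = 1.10828
  35–39: 5 × 86.0/1000 × 0.9412 = 0.40472
  40–44: 5 × 19.5/1000 × 0.9360 = 0.09126
  45–49: 5 × 2.2/1000 × 0.9301 = 0.01023
Sum = 4.51505
NRR = 0.488 × 4.51505 = 2.20334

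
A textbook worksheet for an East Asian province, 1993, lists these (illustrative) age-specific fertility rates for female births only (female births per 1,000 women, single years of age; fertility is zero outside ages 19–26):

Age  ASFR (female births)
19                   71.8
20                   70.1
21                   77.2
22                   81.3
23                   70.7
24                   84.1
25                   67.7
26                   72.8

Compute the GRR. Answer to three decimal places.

0.596

Sum of female ASFRs = 71.8 + 70.1 + 77.2 + 81.3 + 70.7 + 84.1 + 67.7 + 72.8 = 595.7
GRR = 595.7 / 1000 = 0.5957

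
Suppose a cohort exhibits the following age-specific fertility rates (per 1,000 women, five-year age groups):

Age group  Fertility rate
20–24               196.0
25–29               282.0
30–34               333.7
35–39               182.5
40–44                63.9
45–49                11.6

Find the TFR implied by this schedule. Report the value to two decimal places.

5.35

Sum of ASFRs = 196.0 + 282.0 + 333.7 + 182.5 + 63.9 + 11.6 = 1069.7
TFR = 5 × 1069.7 / 1000 = 5.3485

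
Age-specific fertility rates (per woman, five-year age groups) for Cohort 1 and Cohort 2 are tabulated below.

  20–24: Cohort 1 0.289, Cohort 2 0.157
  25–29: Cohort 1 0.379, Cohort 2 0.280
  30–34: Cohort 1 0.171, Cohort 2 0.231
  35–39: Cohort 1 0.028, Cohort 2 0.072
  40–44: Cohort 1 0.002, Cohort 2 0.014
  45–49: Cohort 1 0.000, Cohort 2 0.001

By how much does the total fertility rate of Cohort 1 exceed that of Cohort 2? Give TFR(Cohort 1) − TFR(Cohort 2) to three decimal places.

0.570

Cohort 1:
  Sum of ASFRs = 0.289 + 0.379 + 0.171 + 0.028 + 0.002 + 0.000 = 0.869
  TFR = 5 × 0.869 = 4.345
Cohort 2:
  Sum of ASFRs = 0.157 + 0.280 + 0.231 + 0.072 + 0.014 + 0.001 = 0.755
  TFR = 5 × 0.755 = 3.775
Difference = 4.345 − 3.775 = 0.57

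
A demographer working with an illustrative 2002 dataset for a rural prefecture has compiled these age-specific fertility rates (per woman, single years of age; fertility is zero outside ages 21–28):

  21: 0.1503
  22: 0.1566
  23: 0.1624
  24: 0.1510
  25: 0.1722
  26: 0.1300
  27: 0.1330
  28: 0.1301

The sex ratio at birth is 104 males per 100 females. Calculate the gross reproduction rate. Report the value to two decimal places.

Proportion female at birth = 100 / (100 + 104) = 0.49020.
Sum of ASFRs = 0.1503 + 0.1566 + 0.1624 + 0.1510 + 0.1722 + 0.1300 + 0.1330 + 0.1301 = 1.1856
TFR = 1.1856
GRR = 0.49020 × 1.1856 = 0.58118

0.58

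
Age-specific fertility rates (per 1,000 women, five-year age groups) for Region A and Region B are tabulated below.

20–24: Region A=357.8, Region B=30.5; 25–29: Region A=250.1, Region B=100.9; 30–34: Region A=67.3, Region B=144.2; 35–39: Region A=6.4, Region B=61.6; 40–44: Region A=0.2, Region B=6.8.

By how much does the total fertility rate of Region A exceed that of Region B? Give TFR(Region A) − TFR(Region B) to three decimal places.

1.689

Region A:
  Sum of ASFRs = 357.8 + 250.1 + 67.3 + 6.4 + 0.2 = 681.8
  TFR = 5 × 681.8 / 1000 = 3.409
Region B:
  Sum of ASFRs = 30.5 + 100.9 + 144.2 + 61.6 + 6.8 = 344.0
  TFR = 5 × 344.0 / 1000 = 1.72
Difference = 3.409 − 1.72 = 1.689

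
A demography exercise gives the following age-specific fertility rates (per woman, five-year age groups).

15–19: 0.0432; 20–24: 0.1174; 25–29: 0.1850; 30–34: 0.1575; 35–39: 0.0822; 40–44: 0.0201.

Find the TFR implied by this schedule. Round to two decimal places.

Sum of ASFRs = 0.0432 + 0.1174 + 0.1850 + 0.1575 + 0.0822 + 0.0201 = 0.6054
TFR = 5 × 0.6054 = 3.027

3.03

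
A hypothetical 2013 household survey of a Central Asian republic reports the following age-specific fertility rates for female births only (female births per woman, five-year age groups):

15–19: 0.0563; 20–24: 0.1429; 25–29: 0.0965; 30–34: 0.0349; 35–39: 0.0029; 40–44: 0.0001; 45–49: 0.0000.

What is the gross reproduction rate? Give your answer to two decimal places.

Sum of female ASFRs = 0.0563 + 0.1429 + 0.0965 + 0.0349 + 0.0029 + 0.0001 + 0.0000 = 0.3336
GRR = 5 × 0.3336 = 1.668

1.67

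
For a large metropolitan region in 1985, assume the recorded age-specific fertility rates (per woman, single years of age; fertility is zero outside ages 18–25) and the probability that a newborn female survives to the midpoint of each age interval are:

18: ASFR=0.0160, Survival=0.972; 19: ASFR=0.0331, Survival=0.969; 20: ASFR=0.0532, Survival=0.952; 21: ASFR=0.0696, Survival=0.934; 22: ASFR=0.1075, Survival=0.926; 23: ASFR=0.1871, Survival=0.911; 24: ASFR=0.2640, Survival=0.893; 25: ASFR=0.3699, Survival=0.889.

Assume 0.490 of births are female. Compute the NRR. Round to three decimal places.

0.489

Proportion female at birth = 0.490.
Survival-weighted fertility by age (1·fₓ·Sₓ):
  18: 1 × 0.0160 × 0.972 = 0.01555
  19: 1 × 0.0331 × 0.969 = 0.03207
  20: 1 × 0.0532 × 0.952 = 0.05065
  21: 1 × 0.0696 × 0.934 = 0.06501
  22: 1 × 0.1075 × 0.926 = 0.09955
  23: 1 × 0.1871 × 0.911 = 0.17045
  24: 1 × 0.2640 × 0.893 = 0.23575
  25: 1 × 0.3699 × 0.889 = 0.32884
Sum = 0.99787
NRR = 0.490 × 0.99787 = 0.48896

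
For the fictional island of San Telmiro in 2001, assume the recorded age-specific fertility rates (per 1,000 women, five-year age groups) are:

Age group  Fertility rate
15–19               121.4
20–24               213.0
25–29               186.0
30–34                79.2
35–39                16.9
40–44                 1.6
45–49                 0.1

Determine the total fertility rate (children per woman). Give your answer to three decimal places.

3.091

Sum of ASFRs = 121.4 + 213.0 + 186.0 + 79.2 + 16.9 + 1.6 + 0.1 = 618.2
TFR = 5 × 618.2 / 1000 = 3.091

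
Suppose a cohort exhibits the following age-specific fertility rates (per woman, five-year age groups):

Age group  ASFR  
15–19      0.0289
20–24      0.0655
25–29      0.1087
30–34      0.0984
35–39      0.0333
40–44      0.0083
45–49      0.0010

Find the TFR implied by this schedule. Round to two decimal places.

Sum of ASFRs = 0.0289 + 0.0655 + 0.1087 + 0.0984 + 0.0333 + 0.0083 + 0.0010 = 0.3441
TFR = 5 × 0.3441 = 1.7205

1.72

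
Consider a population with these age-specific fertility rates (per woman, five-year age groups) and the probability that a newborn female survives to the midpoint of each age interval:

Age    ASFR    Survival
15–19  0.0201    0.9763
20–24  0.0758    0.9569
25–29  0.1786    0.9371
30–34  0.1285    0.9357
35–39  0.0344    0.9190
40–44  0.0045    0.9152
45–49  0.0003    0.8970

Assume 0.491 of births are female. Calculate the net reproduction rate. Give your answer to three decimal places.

Proportion female at birth = 0.491.
Weighting each age-specific rate by interval width and survival:
  15–19: 5 × 0.0201 × 0.9763 = 0.09812
  20–24: 5 × 0.0758 × 0.9569 = 0.36267
  25–29: 5 × 0.1786 × 0.9371 = 0.83683
  30–34: 5 × 0.1285 × 0.9357 = 0.60119
  35–39: 5 × 0.0344 × 0.9190 = 0.15807
  40–44: 5 × 0.0045 × 0.9152 = 0.02059
  45–49: 5 × 0.0003 × 0.8970 = 0.00135
Sum = 2.07882
NRR = 0.491 × 2.07882 = 1.02070
An NRR exceeding 1 indicates intrinsic growth under these rates.

1.021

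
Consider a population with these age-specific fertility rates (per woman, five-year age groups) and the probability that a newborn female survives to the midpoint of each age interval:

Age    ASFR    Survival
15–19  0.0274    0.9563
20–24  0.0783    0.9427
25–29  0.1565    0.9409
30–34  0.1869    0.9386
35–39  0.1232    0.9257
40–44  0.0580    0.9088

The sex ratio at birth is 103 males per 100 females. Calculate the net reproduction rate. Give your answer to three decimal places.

1.452

Proportion female at birth = 100 / (100 + 103) = 0.49261.
Per-age-group product (5 × ASFR × survival probability):
  15–19: 5 × 0.0274 × 0.9563 = 0.13101
  20–24: 5 × 0.0783 × 0.9427 = 0.36907
  25–29: 5 × 0.1565 × 0.9409 = 0.73625
  30–34: 5 × 0.1869 × 0.9386 = 0.87712
  35–39: 5 × 0.1232 × 0.9257 = 0.57023
  40–44: 5 × 0.0580 × 0.9088 = 0.26355
Sum = 2.94723
NRR = 0.49261 × 2.94723 = 1.45183
With NRR above 1 the population is above replacement fertility.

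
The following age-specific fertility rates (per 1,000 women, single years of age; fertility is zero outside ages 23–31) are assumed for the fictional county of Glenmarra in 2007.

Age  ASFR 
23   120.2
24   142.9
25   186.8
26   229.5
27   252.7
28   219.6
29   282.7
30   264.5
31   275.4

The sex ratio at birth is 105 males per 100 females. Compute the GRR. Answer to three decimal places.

0.963

Proportion female at birth = 100 / (100 + 105) = 0.48780.
Sum of ASFRs = 120.2 + 142.9 + 186.8 + 229.5 + 252.7 + 219.6 + 282.7 + 264.5 + 275.4 = 1974.3
TFR = 1974.3 / 1000 = 1.9743
GRR = 0.48780 × 1.9743 = 0.96306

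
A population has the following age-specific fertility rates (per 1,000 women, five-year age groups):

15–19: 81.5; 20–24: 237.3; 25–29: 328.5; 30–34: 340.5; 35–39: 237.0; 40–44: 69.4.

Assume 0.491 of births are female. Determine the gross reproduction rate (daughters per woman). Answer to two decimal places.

3.18

Proportion female at birth = 0.491.
Sum of ASFRs = 81.5 + 237.3 + 328.5 + 340.5 + 237.0 + 69.4 = 1294.2
TFR = 5 × 1294.2 / 1000 = 6.471
GRR = 0.491 × 6.471 = 3.17726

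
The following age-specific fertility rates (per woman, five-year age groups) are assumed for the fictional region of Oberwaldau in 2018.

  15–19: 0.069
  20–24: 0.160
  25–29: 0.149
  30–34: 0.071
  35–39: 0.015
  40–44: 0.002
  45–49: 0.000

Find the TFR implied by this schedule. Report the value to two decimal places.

2.33

Sum of ASFRs = 0.069 + 0.160 + 0.149 + 0.071 + 0.015 + 0.002 + 0.000 = 0.466
TFR = 5 × 0.466 = 2.33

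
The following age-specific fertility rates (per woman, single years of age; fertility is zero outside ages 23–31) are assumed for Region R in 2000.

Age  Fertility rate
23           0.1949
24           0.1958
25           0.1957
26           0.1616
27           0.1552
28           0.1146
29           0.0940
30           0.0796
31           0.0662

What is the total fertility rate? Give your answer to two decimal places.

1.26

Sum of ASFRs = 0.1949 + 0.1958 + 0.1957 + 0.1616 + 0.1552 + 0.1146 + 0.0940 + 0.0796 + 0.0662 = 1.2576
TFR = 1.2576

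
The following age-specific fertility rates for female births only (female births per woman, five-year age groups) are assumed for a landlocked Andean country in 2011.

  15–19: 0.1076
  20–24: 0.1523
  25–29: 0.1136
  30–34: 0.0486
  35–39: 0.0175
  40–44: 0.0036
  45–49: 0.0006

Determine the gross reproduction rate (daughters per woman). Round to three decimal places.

Sum of female ASFRs = 0.1076 + 0.1523 + 0.1136 + 0.0486 + 0.0175 + 0.0036 + 0.0006 = 0.4438
GRR = 5 × 0.4438 = 2.219

2.219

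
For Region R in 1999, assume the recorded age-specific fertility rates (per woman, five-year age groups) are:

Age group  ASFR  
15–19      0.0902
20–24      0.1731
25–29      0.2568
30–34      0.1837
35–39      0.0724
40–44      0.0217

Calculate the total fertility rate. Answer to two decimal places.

3.99

Sum of ASFRs = 0.0902 + 0.1731 + 0.2568 + 0.1837 + 0.0724 + 0.0217 = 0.7979
TFR = 5 × 0.7979 = 3.9895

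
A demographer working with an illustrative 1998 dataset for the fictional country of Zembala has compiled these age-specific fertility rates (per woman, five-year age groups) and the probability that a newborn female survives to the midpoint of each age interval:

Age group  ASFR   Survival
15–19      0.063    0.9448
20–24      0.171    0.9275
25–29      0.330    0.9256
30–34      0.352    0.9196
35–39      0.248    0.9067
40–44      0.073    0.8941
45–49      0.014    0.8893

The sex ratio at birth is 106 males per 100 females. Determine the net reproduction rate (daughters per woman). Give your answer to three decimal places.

Proportion female at birth = 100 / (100 + 106) = 0.48544.
Weighting each age-specific rate by interval width and survival:
  15–19: 5 × 0.063 × 0.9448 = 0.29761
  20–24: 5 × 0.171 × 0.9275 = 0.79301
  25–29: 5 × 0.330 × 0.9256 = 1.52724
  30–34: 5 × 0.352 × 0.9196 = 1.61850
  35–39: 5 × 0.248 × 0.9067 = 1.12431
  40–44: 5 × 0.073 × 0.8941 = 0.32635
  45–49: 5 × 0.014 × 0.8893 = 0.06225
Sum = 5.74927
NRR = 0.48544 × 5.74927 = 2.79093
An NRR exceeding 1 indicates intrinsic growth under these rates.

2.791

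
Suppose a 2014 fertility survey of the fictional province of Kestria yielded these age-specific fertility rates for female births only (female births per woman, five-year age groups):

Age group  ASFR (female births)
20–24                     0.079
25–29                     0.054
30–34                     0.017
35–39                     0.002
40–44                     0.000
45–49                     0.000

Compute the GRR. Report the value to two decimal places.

0.76

Sum of female ASFRs = 0.079 + 0.054 + 0.017 + 0.002 + 0.000 + 0.000 = 0.152
GRR = 5 × 0.152 = 0.76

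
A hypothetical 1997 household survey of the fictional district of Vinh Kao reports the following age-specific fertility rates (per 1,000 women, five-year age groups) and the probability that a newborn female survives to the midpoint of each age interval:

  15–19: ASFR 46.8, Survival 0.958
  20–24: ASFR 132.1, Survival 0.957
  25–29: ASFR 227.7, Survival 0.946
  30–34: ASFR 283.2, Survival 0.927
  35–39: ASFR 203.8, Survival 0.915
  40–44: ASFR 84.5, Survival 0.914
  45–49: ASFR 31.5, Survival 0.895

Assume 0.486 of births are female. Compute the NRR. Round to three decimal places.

2.287

Proportion female at birth = 0.486.
Each age group contributes 5 × ASFR × survival:
  15–19: 5 × 46.8/1000 × 0.958 = 0.22417
  20–24: 5 × 132.1/1000 × 0.957 = 0.63210
  25–29: 5 × 227.7/1000 × 0.946 = 1.07702
  30–34: 5 × 283.2/1000 × 0.927 = 1.31263
  35–39: 5 × 203.8/1000 × 0.915 = 0.93239
  40–44: 5 × 84.5/1000 × 0.914 = 0.38617
  45–49: 5 × 31.5/1000 × 0.895 = 0.14096
Sum = 4.70544
NRR = 0.486 × 4.70544 = 2.28684
An NRR exceeding 1 indicates intrinsic growth under these rates.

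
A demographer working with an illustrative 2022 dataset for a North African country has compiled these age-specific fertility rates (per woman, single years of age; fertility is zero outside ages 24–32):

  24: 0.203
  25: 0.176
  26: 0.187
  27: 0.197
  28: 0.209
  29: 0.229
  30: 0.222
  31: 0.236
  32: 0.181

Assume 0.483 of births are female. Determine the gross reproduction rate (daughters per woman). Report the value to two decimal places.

0.89

Proportion female at birth = 0.483.
Sum of ASFRs = 0.203 + 0.176 + 0.187 + 0.197 + 0.209 + 0.229 + 0.222 + 0.236 + 0.181 = 1.840
TFR = 1.84
GRR = 0.483 × 1.84 = 0.88872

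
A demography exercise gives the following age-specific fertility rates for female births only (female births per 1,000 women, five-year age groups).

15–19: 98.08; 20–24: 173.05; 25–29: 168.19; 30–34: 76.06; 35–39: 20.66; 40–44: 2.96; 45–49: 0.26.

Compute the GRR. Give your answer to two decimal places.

Sum of female ASFRs = 98.08 + 173.05 + 168.19 + 76.06 + 20.66 + 2.96 + 0.26 = 539.26
GRR = 5 × 539.26 / 1000 = 2.6963

2.70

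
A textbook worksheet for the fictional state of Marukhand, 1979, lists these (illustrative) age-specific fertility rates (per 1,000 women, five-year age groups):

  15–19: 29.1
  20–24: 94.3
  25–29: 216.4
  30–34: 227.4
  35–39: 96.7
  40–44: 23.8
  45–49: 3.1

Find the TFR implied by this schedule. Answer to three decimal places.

Sum of ASFRs = 29.1 + 94.3 + 216.4 + 227.4 + 96.7 + 23.8 + 3.1 = 690.8
TFR = 5 × 690.8 / 1000 = 3.454

3.454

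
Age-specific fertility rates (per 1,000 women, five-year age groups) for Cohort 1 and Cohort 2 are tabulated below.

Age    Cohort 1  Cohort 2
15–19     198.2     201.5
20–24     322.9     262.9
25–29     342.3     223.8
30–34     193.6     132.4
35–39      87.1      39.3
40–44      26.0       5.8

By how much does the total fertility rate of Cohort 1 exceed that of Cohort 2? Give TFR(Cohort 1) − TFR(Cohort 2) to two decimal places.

Cohort 1:
  Sum of ASFRs = 198.2 + 322.9 + 342.3 + 193.6 + 87.1 + 26.0 = 1170.1
  TFR = 5 × 1170.1 / 1000 = 5.8505
Cohort 2:
  Sum of ASFRs = 201.5 + 262.9 + 223.8 + 132.4 + 39.3 + 5.8 = 865.7
  TFR = 5 × 865.7 / 1000 = 4.3285
Difference = 5.8505 − 4.3285 = 1.522

1.52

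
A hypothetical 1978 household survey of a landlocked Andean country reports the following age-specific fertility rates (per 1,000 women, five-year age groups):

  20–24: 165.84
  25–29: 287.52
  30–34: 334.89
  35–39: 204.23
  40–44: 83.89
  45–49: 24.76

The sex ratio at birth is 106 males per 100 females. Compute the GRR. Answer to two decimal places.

Proportion female at birth = 100 / (100 + 106) = 0.48544.
Sum of ASFRs = 165.84 + 287.52 + 334.89 + 204.23 + 83.89 + 24.76 = 1101.13
TFR = 5 × 1101.13 / 1000 = 5.50565
GRR = 0.48544 × 5.50565 = 2.67266

2.67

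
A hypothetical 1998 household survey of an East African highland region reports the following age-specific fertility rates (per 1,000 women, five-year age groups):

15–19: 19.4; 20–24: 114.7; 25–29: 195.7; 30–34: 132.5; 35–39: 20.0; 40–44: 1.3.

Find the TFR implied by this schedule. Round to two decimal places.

2.42

Sum of ASFRs = 19.4 + 114.7 + 195.7 + 132.5 + 20.0 + 1.3 = 483.6
TFR = 5 × 483.6 / 1000 = 2.418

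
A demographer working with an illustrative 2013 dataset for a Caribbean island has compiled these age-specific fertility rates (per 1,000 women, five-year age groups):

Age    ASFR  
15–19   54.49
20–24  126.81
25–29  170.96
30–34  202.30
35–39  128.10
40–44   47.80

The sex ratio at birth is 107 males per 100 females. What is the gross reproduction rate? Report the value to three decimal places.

1.764

Proportion female at birth = 100 / (100 + 107) = 0.48309.
Sum of ASFRs = 54.49 + 126.81 + 170.96 + 202.30 + 128.10 + 47.80 = 730.46
TFR = 5 × 730.46 / 1000 = 3.6523
GRR = 0.48309 × 3.6523 = 1.76439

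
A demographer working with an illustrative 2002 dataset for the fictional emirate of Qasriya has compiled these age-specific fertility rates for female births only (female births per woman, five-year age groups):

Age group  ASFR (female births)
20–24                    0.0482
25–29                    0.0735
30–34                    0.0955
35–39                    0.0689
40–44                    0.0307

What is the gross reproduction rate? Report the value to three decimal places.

Sum of female ASFRs = 0.0482 + 0.0735 + 0.0955 + 0.0689 + 0.0307 = 0.3168
GRR = 5 × 0.3168 = 1.584

1.584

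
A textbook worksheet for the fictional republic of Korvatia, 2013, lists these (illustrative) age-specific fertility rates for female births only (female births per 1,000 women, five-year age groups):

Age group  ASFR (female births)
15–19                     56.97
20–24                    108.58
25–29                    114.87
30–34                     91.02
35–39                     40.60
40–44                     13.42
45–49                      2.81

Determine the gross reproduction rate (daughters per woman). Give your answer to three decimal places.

Sum of female ASFRs = 56.97 + 108.58 + 114.87 + 91.02 + 40.60 + 13.42 + 2.81 = 428.27
GRR = 5 × 428.27 / 1000 = 2.14135

2.141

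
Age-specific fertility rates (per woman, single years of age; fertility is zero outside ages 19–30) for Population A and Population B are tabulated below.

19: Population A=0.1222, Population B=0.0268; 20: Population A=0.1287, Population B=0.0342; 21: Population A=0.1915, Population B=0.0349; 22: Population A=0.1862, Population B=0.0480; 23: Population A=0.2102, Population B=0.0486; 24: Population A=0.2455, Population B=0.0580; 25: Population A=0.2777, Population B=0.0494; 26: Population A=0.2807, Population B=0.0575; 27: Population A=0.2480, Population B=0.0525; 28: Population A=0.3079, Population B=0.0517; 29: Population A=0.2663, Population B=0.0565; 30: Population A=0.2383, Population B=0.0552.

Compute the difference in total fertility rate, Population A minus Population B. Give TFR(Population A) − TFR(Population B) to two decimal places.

Population A:
  Sum of ASFRs = 0.1222 + 0.1287 + 0.1915 + 0.1862 + 0.2102 + 0.2455 + 0.2777 + 0.2807 + 0.2480 + 0.3079 + 0.2663 + 0.2383 = 2.7032
  TFR = 2.7032
Population B:
  Sum of ASFRs = 0.0268 + 0.0342 + 0.0349 + 0.0480 + 0.0486 + 0.0580 + 0.0494 + 0.0575 + 0.0525 + 0.0517 + 0.0565 + 0.0552 = 0.5733
  TFR = 0.5733
Difference = 2.7032 − 0.5733 = 2.1299

2.13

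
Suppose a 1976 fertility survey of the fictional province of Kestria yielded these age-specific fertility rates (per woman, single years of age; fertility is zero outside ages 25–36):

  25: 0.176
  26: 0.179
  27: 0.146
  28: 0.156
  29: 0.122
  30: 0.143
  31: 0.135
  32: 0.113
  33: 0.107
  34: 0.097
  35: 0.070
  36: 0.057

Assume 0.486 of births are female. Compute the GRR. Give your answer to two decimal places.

0.73

Proportion female at birth = 0.486.
Sum of ASFRs = 0.176 + 0.179 + 0.146 + 0.156 + 0.122 + 0.143 + 0.135 + 0.113 + 0.107 + 0.097 + 0.070 + 0.057 = 1.501
TFR = 1.501
GRR = 0.486 × 1.501 = 0.72949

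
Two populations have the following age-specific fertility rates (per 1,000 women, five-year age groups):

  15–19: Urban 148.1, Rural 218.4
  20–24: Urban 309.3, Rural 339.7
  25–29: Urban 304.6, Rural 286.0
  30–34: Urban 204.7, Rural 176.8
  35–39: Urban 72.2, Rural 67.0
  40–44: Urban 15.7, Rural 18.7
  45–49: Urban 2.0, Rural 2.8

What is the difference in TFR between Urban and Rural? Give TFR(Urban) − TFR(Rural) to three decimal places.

-0.264

Urban:
  Sum of ASFRs = 148.1 + 309.3 + 304.6 + 204.7 + 72.2 + 15.7 + 2.0 = 1056.6
  TFR = 5 × 1056.6 / 1000 = 5.283
Rural:
  Sum of ASFRs = 218.4 + 339.7 + 286.0 + 176.8 + 67.0 + 18.7 + 2.8 = 1109.4
  TFR = 5 × 1109.4 / 1000 = 5.547
Difference = 5.283 − 5.547 = -0.264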